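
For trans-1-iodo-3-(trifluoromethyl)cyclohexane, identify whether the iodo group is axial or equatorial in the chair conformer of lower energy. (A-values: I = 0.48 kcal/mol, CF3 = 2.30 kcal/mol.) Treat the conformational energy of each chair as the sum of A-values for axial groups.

C1 and C3 have the same parity, so for the trans isomer the two substituents are one axial and one equatorial in each chair.
Chair I (iodo axial, trifluoromethyl equatorial): E = 0.48 kcal/mol.
Chair II (iodo equatorial, trifluoromethyl axial): E = 2.30 kcal/mol.
Chair I is the more stable (lower-energy) conformer, and in that chair the iodo group is axial.

axial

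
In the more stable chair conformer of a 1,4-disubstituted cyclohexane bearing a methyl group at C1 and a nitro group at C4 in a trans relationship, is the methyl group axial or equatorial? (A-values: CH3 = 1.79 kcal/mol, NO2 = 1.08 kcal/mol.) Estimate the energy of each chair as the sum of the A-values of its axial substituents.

C1 and C4 have opposite parity, so for the trans isomer the two substituents are e,e in one chair and a,a in the other.
Chair I (methyl axial, nitro axial): E = 2.87 kcal/mol.
Chair II (methyl equatorial, nitro equatorial): E = 0.00 kcal/mol.
Chair II is the more stable (lower-energy) conformer, and in that chair the methyl group is equatorial.

equatorial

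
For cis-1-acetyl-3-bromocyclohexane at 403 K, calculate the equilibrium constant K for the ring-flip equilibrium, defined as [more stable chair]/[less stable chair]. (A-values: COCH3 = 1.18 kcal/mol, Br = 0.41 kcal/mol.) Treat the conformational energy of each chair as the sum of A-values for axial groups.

C1 and C3 have the same parity, so for the cis isomer the two substituents are e,e in one chair and a,a in the other.
Chair I (acetyl axial, bromo axial): E = 1.59 kcal/mol; chair II (acetyl equatorial, bromo equatorial): E = 0.00 kcal/mol.
ΔG = 1.59 kcal/mol between the two chairs.
K = exp(ΔG/RT) with R = 1.987×10⁻³ kcal mol⁻¹ K⁻¹ and T = 403 K gives K ≈ 7.28.

K ≈ 7.28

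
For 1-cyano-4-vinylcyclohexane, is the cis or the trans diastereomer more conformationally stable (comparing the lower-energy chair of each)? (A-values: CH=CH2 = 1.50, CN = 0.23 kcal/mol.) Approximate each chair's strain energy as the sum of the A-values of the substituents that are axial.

trans

At 1,4 positions (parity opposite): cis → (a,e or e,a); trans → (e,e or a,a).
Best chair for cis: E = 0.23 kcal/mol; best chair for trans: E = 0.00 kcal/mol.
The trans isomer is lower by 0.23 kcal/mol.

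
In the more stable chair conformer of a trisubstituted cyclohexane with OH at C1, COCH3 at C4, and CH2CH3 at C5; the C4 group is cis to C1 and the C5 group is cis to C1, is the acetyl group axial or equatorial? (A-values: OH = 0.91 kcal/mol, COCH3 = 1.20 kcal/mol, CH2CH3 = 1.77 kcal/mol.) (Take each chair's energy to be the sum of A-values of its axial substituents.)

Chair I (hydroxyl axial, acetyl equatorial, ethyl axial): E = 2.68 kcal/mol.
Chair II (hydroxyl equatorial, acetyl axial, ethyl equatorial): E = 1.20 kcal/mol.
Chair II is the more stable (lower-energy) conformer, and in that chair the acetyl group is axial.

axial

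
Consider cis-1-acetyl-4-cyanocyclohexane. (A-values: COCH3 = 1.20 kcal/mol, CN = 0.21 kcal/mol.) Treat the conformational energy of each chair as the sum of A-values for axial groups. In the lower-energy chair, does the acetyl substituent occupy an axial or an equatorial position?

equatorial

C1 and C4 have opposite parity, so for the cis isomer the two substituents are one axial and one equatorial in each chair.
Chair I (acetyl axial, cyano equatorial): E = 1.20 kcal/mol.
Chair II (acetyl equatorial, cyano axial): E = 0.21 kcal/mol.
Chair II is the more stable (lower-energy) conformer, and in that chair the acetyl group is equatorial.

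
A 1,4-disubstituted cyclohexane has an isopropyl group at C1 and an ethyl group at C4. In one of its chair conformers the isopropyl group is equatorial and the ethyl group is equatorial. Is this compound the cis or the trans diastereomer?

trans

C1 and C4 have opposite parity, so their axial bonds point in opposite directions.
With opposite-parity carbons, two substituents on the same face are one axial and one equatorial; opposite faces give both axial or both equatorial.
Here the groups are equatorial/equatorial → opposite face → trans.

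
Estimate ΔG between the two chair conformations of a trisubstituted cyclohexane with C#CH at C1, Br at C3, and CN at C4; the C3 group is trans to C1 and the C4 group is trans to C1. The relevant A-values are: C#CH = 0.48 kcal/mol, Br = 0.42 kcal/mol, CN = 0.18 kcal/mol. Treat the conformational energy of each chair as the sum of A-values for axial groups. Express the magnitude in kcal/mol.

0.24 kcal/mol

Chair I (ethynyl axial, bromo equatorial, cyano axial): E = 0.66 kcal/mol.
Chair II (ethynyl equatorial, bromo axial, cyano equatorial): E = 0.42 kcal/mol.
ΔE = 0.66 − 0.42 = 0.24 kcal/mol; chair II is more stable.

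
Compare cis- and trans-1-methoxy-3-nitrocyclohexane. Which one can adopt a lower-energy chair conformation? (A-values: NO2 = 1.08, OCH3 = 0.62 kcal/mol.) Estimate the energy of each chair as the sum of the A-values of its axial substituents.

At 1,3 positions (parity same): cis → (e,e or a,a); trans → (a,e or e,a).
Best chair for cis: E = 0.00 kcal/mol; best chair for trans: E = 0.62 kcal/mol.
The cis isomer is lower by 0.62 kcal/mol.

cis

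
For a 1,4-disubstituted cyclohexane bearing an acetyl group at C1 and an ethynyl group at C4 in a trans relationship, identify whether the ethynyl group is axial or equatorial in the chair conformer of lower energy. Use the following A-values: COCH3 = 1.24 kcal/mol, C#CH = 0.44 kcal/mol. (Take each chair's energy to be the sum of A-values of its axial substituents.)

C1 and C4 have opposite parity, so for the trans isomer the two substituents are e,e in one chair and a,a in the other.
Chair I (acetyl axial, ethynyl axial): E = 1.68 kcal/mol.
Chair II (acetyl equatorial, ethynyl equatorial): E = 0.00 kcal/mol.
Chair II is the more stable (lower-energy) conformer, and in that chair the ethynyl group is equatorial.

equatorial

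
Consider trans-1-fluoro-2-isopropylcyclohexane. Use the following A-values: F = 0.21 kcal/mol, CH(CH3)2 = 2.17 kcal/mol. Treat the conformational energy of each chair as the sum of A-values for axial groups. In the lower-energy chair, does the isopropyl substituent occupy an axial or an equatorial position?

C1 and C2 have opposite parity, so for the trans isomer the two substituents are e,e in one chair and a,a in the other.
Chair I (fluoro axial, isopropyl axial): E = 2.38 kcal/mol.
Chair II (fluoro equatorial, isopropyl equatorial): E = 0.00 kcal/mol.
Chair II is the more stable (lower-energy) conformer, and in that chair the isopropyl group is equatorial.

equatorial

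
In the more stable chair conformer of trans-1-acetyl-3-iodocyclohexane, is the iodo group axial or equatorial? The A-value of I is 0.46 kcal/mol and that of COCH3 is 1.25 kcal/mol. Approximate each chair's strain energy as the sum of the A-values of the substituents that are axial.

C1 and C3 have the same parity, so for the trans isomer the two substituents are one axial and one equatorial in each chair.
Chair I (iodo axial, acetyl equatorial): E = 0.46 kcal/mol.
Chair II (iodo equatorial, acetyl axial): E = 1.25 kcal/mol.
Chair I is the more stable (lower-energy) conformer, and in that chair the iodo group is axial.

axial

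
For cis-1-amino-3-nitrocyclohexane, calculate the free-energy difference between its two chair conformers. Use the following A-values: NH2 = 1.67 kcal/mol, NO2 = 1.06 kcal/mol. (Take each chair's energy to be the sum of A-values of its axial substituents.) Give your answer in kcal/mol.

C1 and C3 have the same parity, so for the cis isomer the two substituents are e,e in one chair and a,a in the other.
Chair I (amino axial, nitro axial): E = 2.73 kcal/mol.
Chair II (amino equatorial, nitro equatorial): E = 0.00 kcal/mol.
ΔE = 2.73 − 0.00 = 2.73 kcal/mol; chair II is more stable.

2.73 kcal/mol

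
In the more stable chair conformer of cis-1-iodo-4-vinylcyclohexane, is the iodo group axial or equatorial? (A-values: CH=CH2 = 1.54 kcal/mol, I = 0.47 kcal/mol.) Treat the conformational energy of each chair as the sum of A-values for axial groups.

C1 and C4 have opposite parity, so for the cis isomer the two substituents are one axial and one equatorial in each chair.
Chair I (vinyl axial, iodo equatorial): E = 1.54 kcal/mol.
Chair II (vinyl equatorial, iodo axial): E = 0.47 kcal/mol.
Chair II is the more stable (lower-energy) conformer, and in that chair the iodo group is axial.

axial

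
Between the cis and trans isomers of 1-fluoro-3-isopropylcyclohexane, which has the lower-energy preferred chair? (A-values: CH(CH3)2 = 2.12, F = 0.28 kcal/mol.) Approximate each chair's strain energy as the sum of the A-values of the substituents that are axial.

cis

At 1,3 positions (parity same): cis → (e,e or a,a); trans → (a,e or e,a).
Best chair for cis: E = 0.00 kcal/mol; best chair for trans: E = 0.28 kcal/mol.
The cis isomer is lower by 0.28 kcal/mol.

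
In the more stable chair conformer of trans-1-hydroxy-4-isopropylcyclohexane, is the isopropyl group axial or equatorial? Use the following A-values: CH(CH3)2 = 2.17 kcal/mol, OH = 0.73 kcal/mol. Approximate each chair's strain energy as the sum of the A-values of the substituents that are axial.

equatorial

C1 and C4 have opposite parity, so for the trans isomer the two substituents are e,e in one chair and a,a in the other.
Chair I (isopropyl axial, hydroxyl axial): E = 2.90 kcal/mol.
Chair II (isopropyl equatorial, hydroxyl equatorial): E = 0.00 kcal/mol.
Chair II is the more stable (lower-energy) conformer, and in that chair the isopropyl group is equatorial.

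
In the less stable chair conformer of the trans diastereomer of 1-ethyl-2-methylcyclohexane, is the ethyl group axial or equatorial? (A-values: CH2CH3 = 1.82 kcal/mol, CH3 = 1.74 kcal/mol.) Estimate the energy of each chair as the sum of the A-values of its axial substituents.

axial

C1 and C2 have opposite parity, so for the trans isomer the two substituents are e,e in one chair and a,a in the other.
Chair I (ethyl axial, methyl axial): E = 3.56 kcal/mol.
Chair II (ethyl equatorial, methyl equatorial): E = 0.00 kcal/mol.
Chair I is the less stable (higher-energy) conformer, and in that chair the ethyl group is axial.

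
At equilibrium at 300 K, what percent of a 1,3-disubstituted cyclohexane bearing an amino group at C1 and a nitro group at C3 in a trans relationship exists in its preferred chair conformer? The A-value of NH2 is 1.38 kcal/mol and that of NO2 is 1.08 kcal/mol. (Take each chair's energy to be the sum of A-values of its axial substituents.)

C1 and C3 have the same parity, so for the trans isomer the two substituents are one axial and one equatorial in each chair.
Chair I (amino axial, nitro equatorial): E = 1.38 kcal/mol; chair II (amino equatorial, nitro axial): E = 1.08 kcal/mol.
ΔG = 0.30 kcal/mol between the two chairs.
K = exp(ΔG/RT) with R = 1.987×10⁻³ kcal mol⁻¹ K⁻¹ and T = 300 K gives K ≈ 1.65.
Fraction in the lower-energy chair = K/(K+1) = 62.3%.

62.3%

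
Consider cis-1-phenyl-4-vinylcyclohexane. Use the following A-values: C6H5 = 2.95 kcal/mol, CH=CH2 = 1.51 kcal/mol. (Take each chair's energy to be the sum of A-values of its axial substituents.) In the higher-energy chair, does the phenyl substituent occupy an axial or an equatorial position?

C1 and C4 have opposite parity, so for the cis isomer the two substituents are one axial and one equatorial in each chair.
Chair I (phenyl axial, vinyl equatorial): E = 2.95 kcal/mol.
Chair II (phenyl equatorial, vinyl axial): E = 1.51 kcal/mol.
Chair I is the less stable (higher-energy) conformer, and in that chair the phenyl group is axial.

axial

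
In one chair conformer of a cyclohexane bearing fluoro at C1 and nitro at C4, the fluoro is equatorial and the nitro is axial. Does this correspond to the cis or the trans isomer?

cis

C1 and C4 have opposite parity, so their axial bonds point in opposite directions.
With opposite-parity carbons, two substituents on the same face are one axial and one equatorial; opposite faces give both axial or both equatorial.
Here the groups are equatorial/axial → same face → cis.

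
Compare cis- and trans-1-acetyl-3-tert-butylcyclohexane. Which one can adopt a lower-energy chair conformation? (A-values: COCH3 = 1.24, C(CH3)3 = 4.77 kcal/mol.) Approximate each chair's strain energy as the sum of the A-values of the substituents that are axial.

cis

At 1,3 positions (parity same): cis → (e,e or a,a); trans → (a,e or e,a).
Best chair for cis: E = 0.00 kcal/mol; best chair for trans: E = 1.24 kcal/mol.
The cis isomer is lower by 1.24 kcal/mol.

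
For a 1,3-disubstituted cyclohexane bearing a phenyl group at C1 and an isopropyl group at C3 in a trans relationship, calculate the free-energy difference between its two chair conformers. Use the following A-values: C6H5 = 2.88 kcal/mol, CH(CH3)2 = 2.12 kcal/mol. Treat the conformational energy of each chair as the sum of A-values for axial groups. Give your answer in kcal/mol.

C1 and C3 have the same parity, so for the trans isomer the two substituents are one axial and one equatorial in each chair.
Chair I (phenyl axial, isopropyl equatorial): E = 2.88 kcal/mol.
Chair II (phenyl equatorial, isopropyl axial): E = 2.12 kcal/mol.
ΔE = 2.88 − 2.12 = 0.76 kcal/mol; chair II is more stable.

0.76 kcal/mol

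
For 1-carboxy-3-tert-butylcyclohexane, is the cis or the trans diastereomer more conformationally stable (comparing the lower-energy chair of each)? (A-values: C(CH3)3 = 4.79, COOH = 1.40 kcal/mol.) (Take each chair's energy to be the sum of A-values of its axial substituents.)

At 1,3 positions (parity same): cis → (e,e or a,a); trans → (a,e or e,a).
Best chair for cis: E = 0.00 kcal/mol; best chair for trans: E = 1.40 kcal/mol.
The cis isomer is lower by 1.40 kcal/mol.

cis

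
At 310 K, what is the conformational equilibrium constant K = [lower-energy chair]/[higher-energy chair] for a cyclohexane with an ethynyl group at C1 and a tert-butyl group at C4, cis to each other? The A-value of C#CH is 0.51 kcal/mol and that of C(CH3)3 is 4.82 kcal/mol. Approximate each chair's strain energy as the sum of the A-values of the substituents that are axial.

K ≈ 1093

C1 and C4 have opposite parity, so for the cis isomer the two substituents are one axial and one equatorial in each chair.
Chair I (ethynyl axial, tert-butyl equatorial): E = 0.51 kcal/mol; chair II (ethynyl equatorial, tert-butyl axial): E = 4.82 kcal/mol.
ΔG = 4.31 kcal/mol between the two chairs.
K = exp(ΔG/RT) with R = 1.987×10⁻³ kcal mol⁻¹ K⁻¹ and T = 310 K gives K ≈ 1.09e+03.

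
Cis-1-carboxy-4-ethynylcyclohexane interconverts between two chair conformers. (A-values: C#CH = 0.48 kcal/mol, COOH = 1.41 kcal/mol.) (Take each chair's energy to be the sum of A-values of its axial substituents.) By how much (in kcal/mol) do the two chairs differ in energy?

C1 and C4 have opposite parity, so for the cis isomer the two substituents are one axial and one equatorial in each chair.
Chair I (ethynyl axial, carboxyl equatorial): E = 0.48 kcal/mol.
Chair II (ethynyl equatorial, carboxyl axial): E = 1.41 kcal/mol.
ΔE = 1.41 − 0.48 = 0.93 kcal/mol; chair I is more stable.

0.93 kcal/mol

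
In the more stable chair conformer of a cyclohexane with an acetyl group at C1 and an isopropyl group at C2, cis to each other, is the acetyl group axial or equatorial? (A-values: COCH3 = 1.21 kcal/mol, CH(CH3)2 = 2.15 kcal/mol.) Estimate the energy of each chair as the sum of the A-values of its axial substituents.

axial

C1 and C2 have opposite parity, so for the cis isomer the two substituents are one axial and one equatorial in each chair.
Chair I (acetyl axial, isopropyl equatorial): E = 1.21 kcal/mol.
Chair II (acetyl equatorial, isopropyl axial): E = 2.15 kcal/mol.
Chair I is the more stable (lower-energy) conformer, and in that chair the acetyl group is axial.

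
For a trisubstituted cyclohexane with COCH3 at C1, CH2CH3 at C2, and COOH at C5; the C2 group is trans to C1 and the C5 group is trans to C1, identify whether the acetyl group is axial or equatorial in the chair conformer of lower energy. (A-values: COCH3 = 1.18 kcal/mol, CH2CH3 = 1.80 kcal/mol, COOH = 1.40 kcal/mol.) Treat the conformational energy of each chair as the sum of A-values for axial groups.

Chair I (acetyl axial, ethyl axial, carboxyl equatorial): E = 2.98 kcal/mol.
Chair II (acetyl equatorial, ethyl equatorial, carboxyl axial): E = 1.40 kcal/mol.
Chair II is the more stable (lower-energy) conformer, and in that chair the acetyl group is equatorial.

equatorial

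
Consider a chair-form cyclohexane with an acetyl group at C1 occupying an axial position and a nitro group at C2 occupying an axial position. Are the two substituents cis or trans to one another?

C1 and C2 have opposite parity, so their axial bonds point in opposite directions.
With opposite-parity carbons, two substituents on the same face are one axial and one equatorial; opposite faces give both axial or both equatorial.
Here the groups are axial/axial → opposite face → trans.

trans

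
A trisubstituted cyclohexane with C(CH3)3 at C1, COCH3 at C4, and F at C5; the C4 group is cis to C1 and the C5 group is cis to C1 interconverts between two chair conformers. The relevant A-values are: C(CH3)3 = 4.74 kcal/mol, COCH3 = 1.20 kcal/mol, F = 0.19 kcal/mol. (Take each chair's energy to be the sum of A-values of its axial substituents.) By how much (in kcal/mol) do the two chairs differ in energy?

Chair I (tert-butyl axial, acetyl equatorial, fluoro axial): E = 4.93 kcal/mol.
Chair II (tert-butyl equatorial, acetyl axial, fluoro equatorial): E = 1.20 kcal/mol.
ΔE = 4.93 − 1.20 = 3.73 kcal/mol; chair II is more stable.

3.73 kcal/mol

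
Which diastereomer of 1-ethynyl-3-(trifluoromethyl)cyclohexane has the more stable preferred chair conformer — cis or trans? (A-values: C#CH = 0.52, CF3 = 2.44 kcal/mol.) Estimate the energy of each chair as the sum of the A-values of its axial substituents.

At 1,3 positions (parity same): cis → (e,e or a,a); trans → (a,e or e,a).
Best chair for cis: E = 0.00 kcal/mol; best chair for trans: E = 0.52 kcal/mol.
The cis isomer is lower by 0.52 kcal/mol.

cis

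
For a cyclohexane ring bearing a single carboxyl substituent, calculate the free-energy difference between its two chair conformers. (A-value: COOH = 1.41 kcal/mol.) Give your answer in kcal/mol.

A monosubstituted cyclohexane has one chair with the carboxyl group axial (E = A = 1.41 kcal/mol) and one with it equatorial (E = 0).
ΔE = 1.41 − 0 = 1.41 kcal/mol.

1.41 kcal/mol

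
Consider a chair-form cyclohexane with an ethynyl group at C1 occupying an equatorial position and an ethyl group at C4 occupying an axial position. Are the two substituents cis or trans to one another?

cis

C1 and C4 have opposite parity, so their axial bonds point in opposite directions.
With opposite-parity carbons, two substituents on the same face are one axial and one equatorial; opposite faces give both axial or both equatorial.
Here the groups are equatorial/axial → same face → cis.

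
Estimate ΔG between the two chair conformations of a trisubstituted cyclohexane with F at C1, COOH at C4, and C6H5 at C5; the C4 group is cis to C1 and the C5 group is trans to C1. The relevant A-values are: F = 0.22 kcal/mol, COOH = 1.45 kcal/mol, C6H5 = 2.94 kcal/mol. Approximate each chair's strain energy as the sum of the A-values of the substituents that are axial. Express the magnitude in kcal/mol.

Chair I (fluoro axial, carboxyl equatorial, phenyl equatorial): E = 0.22 kcal/mol.
Chair II (fluoro equatorial, carboxyl axial, phenyl axial): E = 4.39 kcal/mol.
ΔE = 4.39 − 0.22 = 4.17 kcal/mol; chair I is more stable.

4.17 kcal/mol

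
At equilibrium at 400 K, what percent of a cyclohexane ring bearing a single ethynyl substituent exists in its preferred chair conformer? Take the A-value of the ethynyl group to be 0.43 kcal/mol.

One chair has the ethynyl group axial (E = 0.43 kcal/mol) and the other has it equatorial (E = 0).
ΔG = 0.43 kcal/mol between the two chairs.
K = exp(ΔG/RT) with R = 1.987×10⁻³ kcal mol⁻¹ K⁻¹ and T = 400 K gives K ≈ 1.72.
Fraction in the lower-energy chair = K/(K+1) = 63.2%.

63.2%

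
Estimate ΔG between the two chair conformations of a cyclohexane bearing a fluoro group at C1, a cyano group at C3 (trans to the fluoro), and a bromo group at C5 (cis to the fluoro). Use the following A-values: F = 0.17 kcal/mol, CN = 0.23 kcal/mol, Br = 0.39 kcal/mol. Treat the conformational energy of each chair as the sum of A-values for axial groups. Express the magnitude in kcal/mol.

Chair I (fluoro axial, cyano equatorial, bromo axial): E = 0.56 kcal/mol.
Chair II (fluoro equatorial, cyano axial, bromo equatorial): E = 0.23 kcal/mol.
ΔE = 0.56 − 0.23 = 0.33 kcal/mol; chair II is more stable.

0.33 kcal/mol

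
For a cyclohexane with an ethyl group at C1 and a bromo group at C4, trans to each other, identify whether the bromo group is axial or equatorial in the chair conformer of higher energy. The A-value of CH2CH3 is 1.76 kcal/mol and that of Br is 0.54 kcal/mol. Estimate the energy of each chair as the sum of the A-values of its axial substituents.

axial

C1 and C4 have opposite parity, so for the trans isomer the two substituents are e,e in one chair and a,a in the other.
Chair I (ethyl axial, bromo axial): E = 2.30 kcal/mol.
Chair II (ethyl equatorial, bromo equatorial): E = 0.00 kcal/mol.
Chair I is the less stable (higher-energy) conformer, and in that chair the bromo group is axial.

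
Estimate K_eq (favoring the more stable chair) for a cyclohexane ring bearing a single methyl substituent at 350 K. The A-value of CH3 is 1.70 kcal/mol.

One chair has the methyl group axial (E = 1.70 kcal/mol) and the other has it equatorial (E = 0).
ΔG = 1.70 kcal/mol between the two chairs.
K = exp(ΔG/RT) with R = 1.987×10⁻³ kcal mol⁻¹ K⁻¹ and T = 350 K gives K ≈ 11.5.

K ≈ 11.5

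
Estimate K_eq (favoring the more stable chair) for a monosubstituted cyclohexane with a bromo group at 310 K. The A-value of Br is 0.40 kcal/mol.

K ≈ 1.91

One chair has the bromo group axial (E = 0.40 kcal/mol) and the other has it equatorial (E = 0).
ΔG = 0.40 kcal/mol between the two chairs.
K = exp(ΔG/RT) with R = 1.987×10⁻³ kcal mol⁻¹ K⁻¹ and T = 310 K gives K ≈ 1.91.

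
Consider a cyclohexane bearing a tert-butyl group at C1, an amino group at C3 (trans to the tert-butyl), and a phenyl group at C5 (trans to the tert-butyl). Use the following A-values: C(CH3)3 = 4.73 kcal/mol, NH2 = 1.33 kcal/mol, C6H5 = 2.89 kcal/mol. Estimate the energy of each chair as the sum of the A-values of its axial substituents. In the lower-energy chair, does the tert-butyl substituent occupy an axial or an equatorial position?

Chair I (tert-butyl axial, amino equatorial, phenyl equatorial): E = 4.73 kcal/mol.
Chair II (tert-butyl equatorial, amino axial, phenyl axial): E = 4.22 kcal/mol.
Chair II is the more stable (lower-energy) conformer, and in that chair the tert-butyl group is equatorial.

equatorial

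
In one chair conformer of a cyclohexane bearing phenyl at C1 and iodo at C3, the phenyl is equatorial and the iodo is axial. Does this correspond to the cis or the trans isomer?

trans

C1 and C3 have the same parity, so their axial bonds point in the same direction.
With same-parity carbons, two substituents on the same face are both axial or both equatorial; opposite faces give one of each.
Here the groups are equatorial/axial → opposite face → trans.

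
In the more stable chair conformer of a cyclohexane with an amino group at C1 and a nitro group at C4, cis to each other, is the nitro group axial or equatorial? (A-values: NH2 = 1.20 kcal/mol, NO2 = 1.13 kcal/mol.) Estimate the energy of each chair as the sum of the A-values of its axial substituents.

C1 and C4 have opposite parity, so for the cis isomer the two substituents are one axial and one equatorial in each chair.
Chair I (amino axial, nitro equatorial): E = 1.20 kcal/mol.
Chair II (amino equatorial, nitro axial): E = 1.13 kcal/mol.
Chair II is the more stable (lower-energy) conformer, and in that chair the nitro group is axial.

axial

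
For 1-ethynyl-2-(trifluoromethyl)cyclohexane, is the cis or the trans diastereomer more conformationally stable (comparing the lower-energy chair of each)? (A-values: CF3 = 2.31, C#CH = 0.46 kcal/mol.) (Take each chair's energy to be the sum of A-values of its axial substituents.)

At 1,2 positions (parity opposite): cis → (a,e or e,a); trans → (e,e or a,a).
Best chair for cis: E = 0.46 kcal/mol; best chair for trans: E = 0.00 kcal/mol.
The trans isomer is lower by 0.46 kcal/mol.

trans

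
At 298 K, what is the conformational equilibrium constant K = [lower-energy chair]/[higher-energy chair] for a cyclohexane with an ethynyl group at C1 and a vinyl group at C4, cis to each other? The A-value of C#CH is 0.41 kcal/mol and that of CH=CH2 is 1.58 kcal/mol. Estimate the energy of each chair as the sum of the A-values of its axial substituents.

C1 and C4 have opposite parity, so for the cis isomer the two substituents are one axial and one equatorial in each chair.
Chair I (ethynyl axial, vinyl equatorial): E = 0.41 kcal/mol; chair II (ethynyl equatorial, vinyl axial): E = 1.58 kcal/mol.
ΔG = 1.17 kcal/mol between the two chairs.
K = exp(ΔG/RT) with R = 1.987×10⁻³ kcal mol⁻¹ K⁻¹ and T = 298 K gives K ≈ 7.21.

K ≈ 7.21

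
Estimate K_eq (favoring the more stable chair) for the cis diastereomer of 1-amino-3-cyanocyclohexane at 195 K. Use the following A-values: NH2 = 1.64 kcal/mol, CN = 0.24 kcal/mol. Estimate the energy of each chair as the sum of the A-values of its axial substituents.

C1 and C3 have the same parity, so for the cis isomer the two substituents are e,e in one chair and a,a in the other.
Chair I (amino axial, cyano axial): E = 1.88 kcal/mol; chair II (amino equatorial, cyano equatorial): E = 0.00 kcal/mol.
ΔG = 1.88 kcal/mol between the two chairs.
K = exp(ΔG/RT) with R = 1.987×10⁻³ kcal mol⁻¹ K⁻¹ and T = 195 K gives K ≈ 128.

K ≈ 128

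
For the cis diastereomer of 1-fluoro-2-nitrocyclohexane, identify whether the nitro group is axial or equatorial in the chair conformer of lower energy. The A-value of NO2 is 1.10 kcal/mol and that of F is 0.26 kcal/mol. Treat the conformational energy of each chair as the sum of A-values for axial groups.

C1 and C2 have opposite parity, so for the cis isomer the two substituents are one axial and one equatorial in each chair.
Chair I (nitro axial, fluoro equatorial): E = 1.10 kcal/mol.
Chair II (nitro equatorial, fluoro axial): E = 0.26 kcal/mol.
Chair II is the more stable (lower-energy) conformer, and in that chair the nitro group is equatorial.

equatorial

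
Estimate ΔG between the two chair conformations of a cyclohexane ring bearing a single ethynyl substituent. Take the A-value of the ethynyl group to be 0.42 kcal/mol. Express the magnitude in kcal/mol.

A monosubstituted cyclohexane has one chair with the ethynyl group axial (E = A = 0.42 kcal/mol) and one with it equatorial (E = 0).
ΔE = 0.42 − 0 = 0.42 kcal/mol.

0.42 kcal/mol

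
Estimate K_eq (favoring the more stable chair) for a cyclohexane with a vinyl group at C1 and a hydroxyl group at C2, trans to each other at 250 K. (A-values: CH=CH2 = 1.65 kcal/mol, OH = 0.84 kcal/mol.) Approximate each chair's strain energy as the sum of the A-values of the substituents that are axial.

K ≈ 150

C1 and C2 have opposite parity, so for the trans isomer the two substituents are e,e in one chair and a,a in the other.
Chair I (vinyl axial, hydroxyl axial): E = 2.49 kcal/mol; chair II (vinyl equatorial, hydroxyl equatorial): E = 0.00 kcal/mol.
ΔG = 2.49 kcal/mol between the two chairs.
K = exp(ΔG/RT) with R = 1.987×10⁻³ kcal mol⁻¹ K⁻¹ and T = 250 K gives K ≈ 150.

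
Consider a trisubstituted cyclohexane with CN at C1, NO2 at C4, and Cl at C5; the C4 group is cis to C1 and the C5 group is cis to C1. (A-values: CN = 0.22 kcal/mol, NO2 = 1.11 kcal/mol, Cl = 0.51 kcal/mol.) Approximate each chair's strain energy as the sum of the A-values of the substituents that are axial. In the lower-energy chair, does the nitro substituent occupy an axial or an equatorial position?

Chair I (cyano axial, nitro equatorial, chloro axial): E = 0.73 kcal/mol.
Chair II (cyano equatorial, nitro axial, chloro equatorial): E = 1.11 kcal/mol.
Chair I is the more stable (lower-energy) conformer, and in that chair the nitro group is equatorial.

equatorial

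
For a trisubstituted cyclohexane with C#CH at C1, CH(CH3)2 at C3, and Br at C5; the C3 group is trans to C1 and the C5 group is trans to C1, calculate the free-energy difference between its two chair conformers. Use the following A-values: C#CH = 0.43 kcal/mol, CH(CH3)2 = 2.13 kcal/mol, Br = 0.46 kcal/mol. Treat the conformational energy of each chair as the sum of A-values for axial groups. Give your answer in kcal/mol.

2.16 kcal/mol

Chair I (ethynyl axial, isopropyl equatorial, bromo equatorial): E = 0.43 kcal/mol.
Chair II (ethynyl equatorial, isopropyl axial, bromo axial): E = 2.59 kcal/mol.
ΔE = 2.59 − 0.43 = 2.16 kcal/mol; chair I is more stable.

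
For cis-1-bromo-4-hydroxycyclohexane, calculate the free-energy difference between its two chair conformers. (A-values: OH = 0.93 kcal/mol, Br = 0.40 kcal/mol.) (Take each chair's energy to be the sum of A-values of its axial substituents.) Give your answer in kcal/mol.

0.53 kcal/mol

C1 and C4 have opposite parity, so for the cis isomer the two substituents are one axial and one equatorial in each chair.
Chair I (hydroxyl axial, bromo equatorial): E = 0.93 kcal/mol.
Chair II (hydroxyl equatorial, bromo axial): E = 0.40 kcal/mol.
ΔE = 0.93 − 0.40 = 0.53 kcal/mol; chair II is more stable.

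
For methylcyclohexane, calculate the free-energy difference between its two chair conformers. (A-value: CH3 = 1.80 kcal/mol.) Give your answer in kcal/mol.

1.80 kcal/mol

A monosubstituted cyclohexane has one chair with the methyl group axial (E = A = 1.80 kcal/mol) and one with it equatorial (E = 0).
ΔE = 1.80 − 0 = 1.80 kcal/mol.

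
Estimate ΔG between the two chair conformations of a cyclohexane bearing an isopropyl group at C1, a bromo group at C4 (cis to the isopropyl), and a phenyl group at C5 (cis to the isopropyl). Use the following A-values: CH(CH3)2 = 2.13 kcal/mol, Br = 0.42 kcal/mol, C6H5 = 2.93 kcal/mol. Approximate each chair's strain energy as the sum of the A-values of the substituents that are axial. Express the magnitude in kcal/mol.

Chair I (isopropyl axial, bromo equatorial, phenyl axial): E = 5.06 kcal/mol.
Chair II (isopropyl equatorial, bromo axial, phenyl equatorial): E = 0.42 kcal/mol.
ΔE = 5.06 − 0.42 = 4.64 kcal/mol; chair II is more stable.

4.64 kcal/mol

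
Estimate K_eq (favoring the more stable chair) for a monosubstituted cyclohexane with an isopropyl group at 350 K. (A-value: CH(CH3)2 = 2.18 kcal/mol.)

K ≈ 23.0

One chair has the isopropyl group axial (E = 2.18 kcal/mol) and the other has it equatorial (E = 0).
ΔG = 2.18 kcal/mol between the two chairs.
K = exp(ΔG/RT) with R = 1.987×10⁻³ kcal mol⁻¹ K⁻¹ and T = 350 K gives K ≈ 23.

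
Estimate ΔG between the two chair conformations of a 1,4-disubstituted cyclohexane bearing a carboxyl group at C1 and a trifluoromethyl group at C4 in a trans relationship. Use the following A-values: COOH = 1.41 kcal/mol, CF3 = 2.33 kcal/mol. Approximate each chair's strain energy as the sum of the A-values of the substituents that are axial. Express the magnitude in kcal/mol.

3.74 kcal/mol

C1 and C4 have opposite parity, so for the trans isomer the two substituents are e,e in one chair and a,a in the other.
Chair I (carboxyl axial, trifluoromethyl axial): E = 3.74 kcal/mol.
Chair II (carboxyl equatorial, trifluoromethyl equatorial): E = 0.00 kcal/mol.
ΔE = 3.74 − 0.00 = 3.74 kcal/mol; chair II is more stable.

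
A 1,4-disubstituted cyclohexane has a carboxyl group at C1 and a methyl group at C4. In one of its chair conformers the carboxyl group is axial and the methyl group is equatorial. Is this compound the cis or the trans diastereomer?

C1 and C4 have opposite parity, so their axial bonds point in opposite directions.
With opposite-parity carbons, two substituents on the same face are one axial and one equatorial; opposite faces give both axial or both equatorial.
Here the groups are axial/equatorial → same face → cis.

cis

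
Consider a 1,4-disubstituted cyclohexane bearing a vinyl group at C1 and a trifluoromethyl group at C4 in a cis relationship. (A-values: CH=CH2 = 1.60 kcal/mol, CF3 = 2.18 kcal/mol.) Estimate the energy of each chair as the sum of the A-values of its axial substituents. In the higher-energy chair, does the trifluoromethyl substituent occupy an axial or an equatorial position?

C1 and C4 have opposite parity, so for the cis isomer the two substituents are one axial and one equatorial in each chair.
Chair I (vinyl axial, trifluoromethyl equatorial): E = 1.60 kcal/mol.
Chair II (vinyl equatorial, trifluoromethyl axial): E = 2.18 kcal/mol.
Chair II is the less stable (higher-energy) conformer, and in that chair the trifluoromethyl group is axial.

axial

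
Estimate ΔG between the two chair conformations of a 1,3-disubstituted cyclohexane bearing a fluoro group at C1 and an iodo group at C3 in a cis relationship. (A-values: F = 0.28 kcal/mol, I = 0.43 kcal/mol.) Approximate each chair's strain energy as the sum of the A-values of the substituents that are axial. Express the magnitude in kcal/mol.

0.71 kcal/mol

C1 and C3 have the same parity, so for the cis isomer the two substituents are e,e in one chair and a,a in the other.
Chair I (fluoro axial, iodo axial): E = 0.71 kcal/mol.
Chair II (fluoro equatorial, iodo equatorial): E = 0.00 kcal/mol.
ΔE = 0.71 − 0.00 = 0.71 kcal/mol; chair II is more stable.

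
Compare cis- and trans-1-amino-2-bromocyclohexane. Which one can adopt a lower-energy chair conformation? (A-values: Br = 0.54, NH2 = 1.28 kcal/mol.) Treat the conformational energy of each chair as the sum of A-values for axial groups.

trans

At 1,2 positions (parity opposite): cis → (a,e or e,a); trans → (e,e or a,a).
Best chair for cis: E = 0.54 kcal/mol; best chair for trans: E = 0.00 kcal/mol.
The trans isomer is lower by 0.54 kcal/mol.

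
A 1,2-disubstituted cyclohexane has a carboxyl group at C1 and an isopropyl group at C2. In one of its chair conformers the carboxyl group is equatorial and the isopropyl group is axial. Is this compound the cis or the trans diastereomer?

cis

C1 and C2 have opposite parity, so their axial bonds point in opposite directions.
With opposite-parity carbons, two substituents on the same face are one axial and one equatorial; opposite faces give both axial or both equatorial.
Here the groups are equatorial/axial → same face → cis.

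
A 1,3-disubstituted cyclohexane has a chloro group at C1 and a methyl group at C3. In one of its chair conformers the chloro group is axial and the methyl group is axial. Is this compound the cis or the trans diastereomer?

C1 and C3 have the same parity, so their axial bonds point in the same direction.
With same-parity carbons, two substituents on the same face are both axial or both equatorial; opposite faces give one of each.
Here the groups are axial/axial → same face → cis.

cis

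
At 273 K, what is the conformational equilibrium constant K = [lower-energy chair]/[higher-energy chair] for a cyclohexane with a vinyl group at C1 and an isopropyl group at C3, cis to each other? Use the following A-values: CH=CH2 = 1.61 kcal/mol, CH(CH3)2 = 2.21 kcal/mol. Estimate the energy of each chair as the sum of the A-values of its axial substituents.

K ≈ 1144

C1 and C3 have the same parity, so for the cis isomer the two substituents are e,e in one chair and a,a in the other.
Chair I (vinyl axial, isopropyl axial): E = 3.82 kcal/mol; chair II (vinyl equatorial, isopropyl equatorial): E = 0.00 kcal/mol.
ΔG = 3.82 kcal/mol between the two chairs.
K = exp(ΔG/RT) with R = 1.987×10⁻³ kcal mol⁻¹ K⁻¹ and T = 273 K gives K ≈ 1.14e+03.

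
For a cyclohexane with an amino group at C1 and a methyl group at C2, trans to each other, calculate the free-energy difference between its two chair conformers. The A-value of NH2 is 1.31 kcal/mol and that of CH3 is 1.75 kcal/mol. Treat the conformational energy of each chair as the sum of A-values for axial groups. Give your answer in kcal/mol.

C1 and C2 have opposite parity, so for the trans isomer the two substituents are e,e in one chair and a,a in the other.
Chair I (amino axial, methyl axial): E = 3.06 kcal/mol.
Chair II (amino equatorial, methyl equatorial): E = 0.00 kcal/mol.
ΔE = 3.06 − 0.00 = 3.06 kcal/mol; chair II is more stable.

3.06 kcal/mol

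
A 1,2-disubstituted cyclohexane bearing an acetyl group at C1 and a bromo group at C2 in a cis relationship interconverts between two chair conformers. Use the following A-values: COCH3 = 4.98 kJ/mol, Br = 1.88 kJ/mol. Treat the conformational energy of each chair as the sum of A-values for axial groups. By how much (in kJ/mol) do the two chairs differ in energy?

3.10 kJ/mol

C1 and C2 have opposite parity, so for the cis isomer the two substituents are one axial and one equatorial in each chair.
Chair I (acetyl axial, bromo equatorial): E = 4.98 kJ/mol.
Chair II (acetyl equatorial, bromo axial): E = 1.88 kJ/mol.
ΔE = 4.98 − 1.88 = 3.10 kJ/mol; chair II is more stable.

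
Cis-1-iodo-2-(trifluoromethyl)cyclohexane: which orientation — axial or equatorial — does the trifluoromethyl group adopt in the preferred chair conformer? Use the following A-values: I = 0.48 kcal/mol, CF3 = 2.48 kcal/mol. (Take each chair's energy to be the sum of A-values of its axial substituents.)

equatorial

C1 and C2 have opposite parity, so for the cis isomer the two substituents are one axial and one equatorial in each chair.
Chair I (iodo axial, trifluoromethyl equatorial): E = 0.48 kcal/mol.
Chair II (iodo equatorial, trifluoromethyl axial): E = 2.48 kcal/mol.
Chair I is the more stable (lower-energy) conformer, and in that chair the trifluoromethyl group is equatorial.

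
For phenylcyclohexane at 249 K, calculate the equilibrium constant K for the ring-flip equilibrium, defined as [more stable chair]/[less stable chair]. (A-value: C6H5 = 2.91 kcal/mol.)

One chair has the phenyl group axial (E = 2.91 kcal/mol) and the other has it equatorial (E = 0).
ΔG = 2.91 kcal/mol between the two chairs.
K = exp(ΔG/RT) with R = 1.987×10⁻³ kcal mol⁻¹ K⁻¹ and T = 249 K gives K ≈ 358.

K ≈ 358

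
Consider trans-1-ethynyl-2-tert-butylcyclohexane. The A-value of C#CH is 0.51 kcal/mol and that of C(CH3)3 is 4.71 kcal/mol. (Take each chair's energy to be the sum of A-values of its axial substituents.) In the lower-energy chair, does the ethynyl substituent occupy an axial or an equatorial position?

C1 and C2 have opposite parity, so for the trans isomer the two substituents are e,e in one chair and a,a in the other.
Chair I (ethynyl axial, tert-butyl axial): E = 5.22 kcal/mol.
Chair II (ethynyl equatorial, tert-butyl equatorial): E = 0.00 kcal/mol.
Chair II is the more stable (lower-energy) conformer, and in that chair the ethynyl group is equatorial.

equatorial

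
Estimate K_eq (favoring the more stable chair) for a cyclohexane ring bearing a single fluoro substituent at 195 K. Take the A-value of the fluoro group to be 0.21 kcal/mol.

K ≈ 1.72

One chair has the fluoro group axial (E = 0.21 kcal/mol) and the other has it equatorial (E = 0).
ΔG = 0.21 kcal/mol between the two chairs.
K = exp(ΔG/RT) with R = 1.987×10⁻³ kcal mol⁻¹ K⁻¹ and T = 195 K gives K ≈ 1.72.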